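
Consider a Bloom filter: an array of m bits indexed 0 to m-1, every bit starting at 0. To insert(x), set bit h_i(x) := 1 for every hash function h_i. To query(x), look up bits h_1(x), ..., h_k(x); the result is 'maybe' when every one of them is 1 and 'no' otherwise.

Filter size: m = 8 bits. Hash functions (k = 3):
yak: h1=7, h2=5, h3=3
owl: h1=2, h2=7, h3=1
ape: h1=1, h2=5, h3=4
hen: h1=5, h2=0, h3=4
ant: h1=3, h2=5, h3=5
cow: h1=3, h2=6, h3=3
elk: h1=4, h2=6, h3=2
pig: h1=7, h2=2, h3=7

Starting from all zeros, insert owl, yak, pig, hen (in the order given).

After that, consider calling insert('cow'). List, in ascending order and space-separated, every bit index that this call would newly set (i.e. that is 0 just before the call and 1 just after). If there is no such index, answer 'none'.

Start: bits=00000000
After insert 'owl': sets bits 1 2 7 -> bits=01100001
After insert 'yak': sets bits 3 5 7 -> bits=01110101
After insert 'pig': sets bits 2 7 -> bits=01110101
After insert 'hen': sets bits 0 4 5 -> bits=11111101
insert 'cow' would touch bits 3 6; currently bit3=1, bit6=0
Bits that are 0 among those (would change 0->1): 6

Answer: 6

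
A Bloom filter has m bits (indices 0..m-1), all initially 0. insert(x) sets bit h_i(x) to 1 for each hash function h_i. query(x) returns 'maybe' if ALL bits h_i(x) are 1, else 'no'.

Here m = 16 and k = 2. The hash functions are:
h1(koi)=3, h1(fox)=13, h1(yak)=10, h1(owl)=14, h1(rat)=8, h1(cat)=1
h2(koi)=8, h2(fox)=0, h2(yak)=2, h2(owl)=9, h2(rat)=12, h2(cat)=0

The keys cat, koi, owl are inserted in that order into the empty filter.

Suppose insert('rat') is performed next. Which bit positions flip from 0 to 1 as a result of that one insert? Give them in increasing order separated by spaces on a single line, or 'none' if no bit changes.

Start: bits=0000000000000000
After insert 'cat': sets bits 0 1 -> bits=1100000000000000
After insert 'koi': sets bits 3 8 -> bits=1101000010000000
After insert 'owl': sets bits 9 14 -> bits=1101000011000010
insert 'rat' would touch bits 8 12; currently bit8=1, bit12=0
Bits that are 0 among those (would change 0->1): 12

Answer: 12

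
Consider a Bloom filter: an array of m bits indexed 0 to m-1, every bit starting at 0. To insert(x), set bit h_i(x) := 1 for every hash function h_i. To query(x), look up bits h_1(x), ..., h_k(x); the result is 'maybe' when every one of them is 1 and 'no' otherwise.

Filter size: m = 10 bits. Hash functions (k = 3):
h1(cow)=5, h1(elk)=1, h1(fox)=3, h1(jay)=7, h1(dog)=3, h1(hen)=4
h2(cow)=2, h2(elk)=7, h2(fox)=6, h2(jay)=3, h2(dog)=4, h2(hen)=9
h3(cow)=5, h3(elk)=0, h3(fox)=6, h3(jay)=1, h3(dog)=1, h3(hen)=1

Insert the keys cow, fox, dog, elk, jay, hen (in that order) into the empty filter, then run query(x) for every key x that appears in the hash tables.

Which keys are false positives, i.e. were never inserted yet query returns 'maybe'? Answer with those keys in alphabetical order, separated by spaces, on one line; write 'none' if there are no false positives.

Answer: none

Derivation:
Start: bits=0000000000
After insert 'cow': sets bits 2 5 -> bits=0010010000
After insert 'fox': sets bits 3 6 -> bits=0011011000
After insert 'dog': sets bits 1 3 4 -> bits=0111111000
After insert 'elk': sets bits 0 1 7 -> bits=1111111100
After insert 'jay': sets bits 1 3 7 -> bits=1111111100
After insert 'hen': sets bits 1 4 9 -> bits=1111111101
Not inserted: (none) — query each against bits=1111111101:
False positives (alphabetical): none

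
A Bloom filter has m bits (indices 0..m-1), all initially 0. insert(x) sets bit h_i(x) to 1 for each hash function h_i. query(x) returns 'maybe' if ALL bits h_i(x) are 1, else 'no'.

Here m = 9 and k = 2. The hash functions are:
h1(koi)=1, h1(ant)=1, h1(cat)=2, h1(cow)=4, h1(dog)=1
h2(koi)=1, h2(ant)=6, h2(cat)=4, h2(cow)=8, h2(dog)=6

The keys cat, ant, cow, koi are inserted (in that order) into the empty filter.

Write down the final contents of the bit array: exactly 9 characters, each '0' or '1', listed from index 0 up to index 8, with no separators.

Start: bits=000000000
After insert 'cat': sets bits 2 4 -> bits=001010000
After insert 'ant': sets bits 1 6 -> bits=011010100
After insert 'cow': sets bits 4 8 -> bits=011010101
After insert 'koi': sets bits 1 -> bits=011010101

Answer: 011010101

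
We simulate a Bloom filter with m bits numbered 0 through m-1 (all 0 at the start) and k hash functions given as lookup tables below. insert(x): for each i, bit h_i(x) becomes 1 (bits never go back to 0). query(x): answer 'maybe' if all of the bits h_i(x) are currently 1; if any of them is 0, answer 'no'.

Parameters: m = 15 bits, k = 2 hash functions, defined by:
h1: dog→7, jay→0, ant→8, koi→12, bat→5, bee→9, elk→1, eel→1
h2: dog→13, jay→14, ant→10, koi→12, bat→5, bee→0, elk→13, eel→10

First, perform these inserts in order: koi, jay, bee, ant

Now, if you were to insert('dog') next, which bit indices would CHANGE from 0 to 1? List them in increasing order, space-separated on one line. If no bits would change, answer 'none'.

Answer: 7 13

Derivation:
Start: bits=000000000000000
After insert 'koi': sets bits 12 -> bits=000000000000100
After insert 'jay': sets bits 0 14 -> bits=100000000000101
After insert 'bee': sets bits 0 9 -> bits=100000000100101
After insert 'ant': sets bits 8 10 -> bits=100000001110101
insert 'dog' would touch bits 7 13; currently bit7=0, bit13=0
Bits that are 0 among those (would change 0->1): 7 13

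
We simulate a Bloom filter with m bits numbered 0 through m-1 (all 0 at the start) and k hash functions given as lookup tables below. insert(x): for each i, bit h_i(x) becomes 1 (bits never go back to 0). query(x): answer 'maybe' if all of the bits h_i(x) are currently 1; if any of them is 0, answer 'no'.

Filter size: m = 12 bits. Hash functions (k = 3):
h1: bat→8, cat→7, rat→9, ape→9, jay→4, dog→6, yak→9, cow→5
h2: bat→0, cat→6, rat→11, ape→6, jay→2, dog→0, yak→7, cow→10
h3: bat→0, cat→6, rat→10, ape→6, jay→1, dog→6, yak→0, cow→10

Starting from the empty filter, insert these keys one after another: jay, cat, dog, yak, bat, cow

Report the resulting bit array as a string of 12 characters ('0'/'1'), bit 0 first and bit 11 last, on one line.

Start: bits=000000000000
After insert 'jay': sets bits 1 2 4 -> bits=011010000000
After insert 'cat': sets bits 6 7 -> bits=011010110000
After insert 'dog': sets bits 0 6 -> bits=111010110000
After insert 'yak': sets bits 0 7 9 -> bits=111010110100
After insert 'bat': sets bits 0 8 -> bits=111010111100
After insert 'cow': sets bits 5 10 -> bits=111011111110

Answer: 111011111110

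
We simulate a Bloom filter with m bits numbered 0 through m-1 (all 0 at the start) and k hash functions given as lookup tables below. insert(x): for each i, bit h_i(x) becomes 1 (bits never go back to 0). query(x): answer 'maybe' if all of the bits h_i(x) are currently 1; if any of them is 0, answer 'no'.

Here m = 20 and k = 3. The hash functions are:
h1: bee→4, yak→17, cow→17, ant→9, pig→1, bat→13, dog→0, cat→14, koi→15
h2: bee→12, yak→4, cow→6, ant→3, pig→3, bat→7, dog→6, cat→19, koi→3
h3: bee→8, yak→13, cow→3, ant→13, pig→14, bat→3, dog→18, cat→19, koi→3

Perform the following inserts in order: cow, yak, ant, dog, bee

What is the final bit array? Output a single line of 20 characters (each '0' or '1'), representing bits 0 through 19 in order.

Answer: 10011010110011000110

Derivation:
Start: bits=00000000000000000000
After insert 'cow': sets bits 3 6 17 -> bits=00010010000000000100
After insert 'yak': sets bits 4 13 17 -> bits=00011010000001000100
After insert 'ant': sets bits 3 9 13 -> bits=00011010010001000100
After insert 'dog': sets bits 0 6 18 -> bits=10011010010001000110
After insert 'bee': sets bits 4 8 12 -> bits=10011010110011000110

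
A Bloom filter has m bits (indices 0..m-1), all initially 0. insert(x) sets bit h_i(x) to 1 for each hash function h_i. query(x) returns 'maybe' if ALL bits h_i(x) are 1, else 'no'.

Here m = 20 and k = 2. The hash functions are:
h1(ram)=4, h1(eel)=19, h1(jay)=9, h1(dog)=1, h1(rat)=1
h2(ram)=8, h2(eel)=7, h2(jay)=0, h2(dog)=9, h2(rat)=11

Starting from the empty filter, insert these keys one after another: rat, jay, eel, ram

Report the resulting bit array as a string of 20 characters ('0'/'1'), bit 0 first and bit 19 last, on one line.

Answer: 11001001110100000001

Derivation:
Start: bits=00000000000000000000
After insert 'rat': sets bits 1 11 -> bits=01000000000100000000
After insert 'jay': sets bits 0 9 -> bits=11000000010100000000
After insert 'eel': sets bits 7 19 -> bits=11000001010100000001
After insert 'ram': sets bits 4 8 -> bits=11001001110100000001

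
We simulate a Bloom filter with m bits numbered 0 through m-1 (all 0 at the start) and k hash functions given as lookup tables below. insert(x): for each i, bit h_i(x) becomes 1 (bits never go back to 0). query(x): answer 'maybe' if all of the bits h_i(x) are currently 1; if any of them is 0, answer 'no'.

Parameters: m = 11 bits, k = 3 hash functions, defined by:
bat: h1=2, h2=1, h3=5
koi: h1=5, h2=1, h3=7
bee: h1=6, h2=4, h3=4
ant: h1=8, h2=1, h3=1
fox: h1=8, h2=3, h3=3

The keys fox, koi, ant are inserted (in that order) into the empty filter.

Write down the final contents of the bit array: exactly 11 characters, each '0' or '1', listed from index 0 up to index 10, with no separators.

Answer: 01010101100

Derivation:
Start: bits=00000000000
After insert 'fox': sets bits 3 8 -> bits=00010000100
After insert 'koi': sets bits 1 5 7 -> bits=01010101100
After insert 'ant': sets bits 1 8 -> bits=01010101100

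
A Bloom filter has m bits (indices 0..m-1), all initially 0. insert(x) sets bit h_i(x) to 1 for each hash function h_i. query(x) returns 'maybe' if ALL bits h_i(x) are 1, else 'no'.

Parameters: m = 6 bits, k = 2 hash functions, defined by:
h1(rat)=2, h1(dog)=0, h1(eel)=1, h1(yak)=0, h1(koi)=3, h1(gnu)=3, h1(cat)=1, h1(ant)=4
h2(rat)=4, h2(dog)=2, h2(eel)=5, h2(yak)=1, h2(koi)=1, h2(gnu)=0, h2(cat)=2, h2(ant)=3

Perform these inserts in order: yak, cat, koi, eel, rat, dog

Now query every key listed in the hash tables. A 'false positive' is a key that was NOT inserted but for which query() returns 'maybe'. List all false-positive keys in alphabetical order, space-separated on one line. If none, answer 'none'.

Start: bits=000000
After insert 'yak': sets bits 0 1 -> bits=110000
After insert 'cat': sets bits 1 2 -> bits=111000
After insert 'koi': sets bits 1 3 -> bits=111100
After insert 'eel': sets bits 1 5 -> bits=111101
After insert 'rat': sets bits 2 4 -> bits=111111
After insert 'dog': sets bits 0 2 -> bits=111111
Not inserted: ant gnu — query each against bits=111111:
query ant: checks bit3=1, bit4=1 (all 1) -> maybe => FALSE POSITIVE
query gnu: checks bit0=1, bit3=1 (all 1) -> maybe => FALSE POSITIVE
False positives (alphabetical): ant gnu

Answer: ant gnu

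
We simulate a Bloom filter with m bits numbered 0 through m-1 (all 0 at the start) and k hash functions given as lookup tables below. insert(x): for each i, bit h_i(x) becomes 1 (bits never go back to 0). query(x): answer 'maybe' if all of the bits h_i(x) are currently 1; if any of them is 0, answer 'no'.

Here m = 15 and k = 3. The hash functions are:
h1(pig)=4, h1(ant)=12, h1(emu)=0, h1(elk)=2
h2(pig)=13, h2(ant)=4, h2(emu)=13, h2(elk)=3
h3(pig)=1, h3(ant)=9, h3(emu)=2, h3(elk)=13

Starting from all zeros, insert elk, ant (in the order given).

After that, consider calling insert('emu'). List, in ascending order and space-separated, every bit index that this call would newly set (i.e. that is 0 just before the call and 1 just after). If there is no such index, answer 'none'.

Start: bits=000000000000000
After insert 'elk': sets bits 2 3 13 -> bits=001100000000010
After insert 'ant': sets bits 4 9 12 -> bits=001110000100110
insert 'emu' would touch bits 0 2 13; currently bit0=0, bit2=1, bit13=1
Bits that are 0 among those (would change 0->1): 0

Answer: 0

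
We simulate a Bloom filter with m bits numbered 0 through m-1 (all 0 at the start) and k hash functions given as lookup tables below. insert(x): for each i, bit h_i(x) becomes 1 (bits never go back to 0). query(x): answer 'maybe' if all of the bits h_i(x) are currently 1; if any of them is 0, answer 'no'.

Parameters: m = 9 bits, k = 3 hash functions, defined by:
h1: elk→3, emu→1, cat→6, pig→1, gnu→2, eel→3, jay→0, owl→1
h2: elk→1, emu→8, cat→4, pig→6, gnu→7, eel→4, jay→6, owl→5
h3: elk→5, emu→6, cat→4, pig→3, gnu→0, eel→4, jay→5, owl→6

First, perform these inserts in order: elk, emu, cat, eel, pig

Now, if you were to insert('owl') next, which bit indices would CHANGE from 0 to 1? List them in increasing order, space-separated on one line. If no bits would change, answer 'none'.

Start: bits=000000000
After insert 'elk': sets bits 1 3 5 -> bits=010101000
After insert 'emu': sets bits 1 6 8 -> bits=010101101
After insert 'cat': sets bits 4 6 -> bits=010111101
After insert 'eel': sets bits 3 4 -> bits=010111101
After insert 'pig': sets bits 1 3 6 -> bits=010111101
insert 'owl' would touch bits 1 5 6; currently bit1=1, bit5=1, bit6=1
Bits that are 0 among those (would change 0->1): none

Answer: none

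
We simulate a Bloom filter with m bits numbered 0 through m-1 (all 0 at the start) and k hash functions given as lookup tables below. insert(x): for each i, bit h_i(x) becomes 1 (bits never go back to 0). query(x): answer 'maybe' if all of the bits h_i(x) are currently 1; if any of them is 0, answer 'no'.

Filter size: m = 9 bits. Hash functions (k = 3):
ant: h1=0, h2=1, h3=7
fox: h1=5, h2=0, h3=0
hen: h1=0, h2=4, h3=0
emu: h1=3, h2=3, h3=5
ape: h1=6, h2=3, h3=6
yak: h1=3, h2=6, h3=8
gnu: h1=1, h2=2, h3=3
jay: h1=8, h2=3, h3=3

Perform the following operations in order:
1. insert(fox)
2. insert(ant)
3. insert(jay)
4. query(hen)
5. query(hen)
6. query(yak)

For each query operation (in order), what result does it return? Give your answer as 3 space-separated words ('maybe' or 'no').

Start: bits=000000000
Op 1: insert fox -> sets bits 0 5 -> bits=100001000
Op 2: insert ant -> sets bits 0 1 7 -> bits=110001010
Op 3: insert jay -> sets bits 3 8 -> bits=110101011
Op 4: query hen -> checks bit0=1, bit4=0 (has a 0) -> no
Op 5: query hen -> checks bit0=1, bit4=0 (has a 0) -> no
Op 6: query yak -> checks bit3=1, bit6=0, bit8=1 (has a 0) -> no
Query results in order: no no no

Answer: no no no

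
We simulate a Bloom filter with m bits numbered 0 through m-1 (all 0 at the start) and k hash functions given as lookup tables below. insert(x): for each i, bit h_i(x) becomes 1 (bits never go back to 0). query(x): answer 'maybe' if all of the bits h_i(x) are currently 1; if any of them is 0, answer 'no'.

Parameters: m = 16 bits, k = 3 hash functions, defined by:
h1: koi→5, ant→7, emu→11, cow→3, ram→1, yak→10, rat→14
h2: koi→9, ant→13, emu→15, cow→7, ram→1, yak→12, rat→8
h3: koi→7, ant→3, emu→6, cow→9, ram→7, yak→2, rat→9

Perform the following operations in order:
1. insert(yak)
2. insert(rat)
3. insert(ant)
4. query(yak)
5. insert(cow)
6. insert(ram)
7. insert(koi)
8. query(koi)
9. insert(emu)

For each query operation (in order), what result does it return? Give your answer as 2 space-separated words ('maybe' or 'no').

Answer: maybe maybe

Derivation:
Start: bits=0000000000000000
Op 1: insert yak -> sets bits 2 10 12 -> bits=0010000000101000
Op 2: insert rat -> sets bits 8 9 14 -> bits=0010000011101010
Op 3: insert ant -> sets bits 3 7 13 -> bits=0011000111101110
Op 4: query yak -> checks bit2=1, bit10=1, bit12=1 (all 1) -> maybe
Op 5: insert cow -> sets bits 3 7 9 -> bits=0011000111101110
Op 6: insert ram -> sets bits 1 7 -> bits=0111000111101110
Op 7: insert koi -> sets bits 5 7 9 -> bits=0111010111101110
Op 8: query koi -> checks bit5=1, bit7=1, bit9=1 (all 1) -> maybe
Op 9: insert emu -> sets bits 6 11 15 -> bits=0111011111111111
Query results in order: maybe maybe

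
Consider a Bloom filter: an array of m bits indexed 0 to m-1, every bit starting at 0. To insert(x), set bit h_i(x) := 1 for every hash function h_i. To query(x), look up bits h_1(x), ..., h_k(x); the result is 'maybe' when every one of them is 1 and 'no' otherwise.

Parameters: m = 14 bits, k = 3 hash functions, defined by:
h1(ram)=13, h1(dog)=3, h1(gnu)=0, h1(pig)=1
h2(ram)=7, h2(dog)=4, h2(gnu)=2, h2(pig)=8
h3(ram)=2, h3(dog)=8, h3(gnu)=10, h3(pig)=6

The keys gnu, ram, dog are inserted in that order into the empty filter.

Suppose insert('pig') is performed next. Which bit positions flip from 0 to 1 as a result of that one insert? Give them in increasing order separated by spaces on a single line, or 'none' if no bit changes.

Answer: 1 6

Derivation:
Start: bits=00000000000000
After insert 'gnu': sets bits 0 2 10 -> bits=10100000001000
After insert 'ram': sets bits 2 7 13 -> bits=10100001001001
After insert 'dog': sets bits 3 4 8 -> bits=10111001101001
insert 'pig' would touch bits 1 6 8; currently bit1=0, bit6=0, bit8=1
Bits that are 0 among those (would change 0->1): 1 6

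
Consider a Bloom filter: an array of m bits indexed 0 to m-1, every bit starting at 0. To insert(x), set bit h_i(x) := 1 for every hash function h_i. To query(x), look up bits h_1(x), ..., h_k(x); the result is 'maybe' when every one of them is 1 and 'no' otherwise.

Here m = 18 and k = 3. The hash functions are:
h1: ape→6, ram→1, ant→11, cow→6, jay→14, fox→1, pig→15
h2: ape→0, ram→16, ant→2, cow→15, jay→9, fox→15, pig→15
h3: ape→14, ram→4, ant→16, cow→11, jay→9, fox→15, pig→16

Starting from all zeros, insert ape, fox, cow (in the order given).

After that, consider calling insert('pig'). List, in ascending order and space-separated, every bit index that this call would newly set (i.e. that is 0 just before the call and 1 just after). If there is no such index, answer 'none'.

Start: bits=000000000000000000
After insert 'ape': sets bits 0 6 14 -> bits=100000100000001000
After insert 'fox': sets bits 1 15 -> bits=110000100000001100
After insert 'cow': sets bits 6 11 15 -> bits=110000100001001100
insert 'pig' would touch bits 15 16; currently bit15=1, bit16=0
Bits that are 0 among those (would change 0->1): 16

Answer: 16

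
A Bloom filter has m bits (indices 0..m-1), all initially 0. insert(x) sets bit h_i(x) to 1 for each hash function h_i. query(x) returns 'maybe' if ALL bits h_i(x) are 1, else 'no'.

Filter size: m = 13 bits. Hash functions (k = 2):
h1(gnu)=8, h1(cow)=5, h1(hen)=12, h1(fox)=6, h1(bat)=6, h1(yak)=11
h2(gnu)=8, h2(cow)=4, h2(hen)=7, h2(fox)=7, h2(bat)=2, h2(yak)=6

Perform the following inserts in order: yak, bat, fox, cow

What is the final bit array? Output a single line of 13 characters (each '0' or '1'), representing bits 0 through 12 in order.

Answer: 0010111100010

Derivation:
Start: bits=0000000000000
After insert 'yak': sets bits 6 11 -> bits=0000001000010
After insert 'bat': sets bits 2 6 -> bits=0010001000010
After insert 'fox': sets bits 6 7 -> bits=0010001100010
After insert 'cow': sets bits 4 5 -> bits=0010111100010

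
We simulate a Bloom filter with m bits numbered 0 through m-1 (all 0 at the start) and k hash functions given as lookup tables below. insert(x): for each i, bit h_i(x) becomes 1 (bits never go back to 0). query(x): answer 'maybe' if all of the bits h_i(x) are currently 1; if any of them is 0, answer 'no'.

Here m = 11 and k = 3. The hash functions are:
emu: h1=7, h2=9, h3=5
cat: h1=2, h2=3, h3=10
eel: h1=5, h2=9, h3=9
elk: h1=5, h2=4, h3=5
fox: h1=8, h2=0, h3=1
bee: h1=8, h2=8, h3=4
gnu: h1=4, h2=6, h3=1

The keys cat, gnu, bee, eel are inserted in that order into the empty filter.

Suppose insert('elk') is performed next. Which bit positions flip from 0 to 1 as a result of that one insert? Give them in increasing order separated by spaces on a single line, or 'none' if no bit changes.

Answer: none

Derivation:
Start: bits=00000000000
After insert 'cat': sets bits 2 3 10 -> bits=00110000001
After insert 'gnu': sets bits 1 4 6 -> bits=01111010001
After insert 'bee': sets bits 4 8 -> bits=01111010101
After insert 'eel': sets bits 5 9 -> bits=01111110111
insert 'elk' would touch bits 4 5; currently bit4=1, bit5=1
Bits that are 0 among those (would change 0->1): none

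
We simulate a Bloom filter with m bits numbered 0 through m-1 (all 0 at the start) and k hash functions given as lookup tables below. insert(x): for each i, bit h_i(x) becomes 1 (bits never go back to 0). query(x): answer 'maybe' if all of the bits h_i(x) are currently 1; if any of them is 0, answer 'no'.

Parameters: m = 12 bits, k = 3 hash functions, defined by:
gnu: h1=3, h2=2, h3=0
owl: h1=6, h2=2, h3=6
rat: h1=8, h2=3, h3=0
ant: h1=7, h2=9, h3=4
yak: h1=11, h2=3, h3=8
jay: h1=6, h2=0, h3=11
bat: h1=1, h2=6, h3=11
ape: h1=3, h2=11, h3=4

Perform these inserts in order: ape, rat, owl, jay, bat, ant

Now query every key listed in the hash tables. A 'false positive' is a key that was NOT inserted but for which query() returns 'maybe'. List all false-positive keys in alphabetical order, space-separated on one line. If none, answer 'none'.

Start: bits=000000000000
After insert 'ape': sets bits 3 4 11 -> bits=000110000001
After insert 'rat': sets bits 0 3 8 -> bits=100110001001
After insert 'owl': sets bits 2 6 -> bits=101110101001
After insert 'jay': sets bits 0 6 11 -> bits=101110101001
After insert 'bat': sets bits 1 6 11 -> bits=111110101001
After insert 'ant': sets bits 4 7 9 -> bits=111110111101
Not inserted: gnu yak — query each against bits=111110111101:
query gnu: checks bit0=1, bit2=1, bit3=1 (all 1) -> maybe => FALSE POSITIVE
query yak: checks bit3=1, bit8=1, bit11=1 (all 1) -> maybe => FALSE POSITIVE
False positives (alphabetical): gnu yak

Answer: gnu yak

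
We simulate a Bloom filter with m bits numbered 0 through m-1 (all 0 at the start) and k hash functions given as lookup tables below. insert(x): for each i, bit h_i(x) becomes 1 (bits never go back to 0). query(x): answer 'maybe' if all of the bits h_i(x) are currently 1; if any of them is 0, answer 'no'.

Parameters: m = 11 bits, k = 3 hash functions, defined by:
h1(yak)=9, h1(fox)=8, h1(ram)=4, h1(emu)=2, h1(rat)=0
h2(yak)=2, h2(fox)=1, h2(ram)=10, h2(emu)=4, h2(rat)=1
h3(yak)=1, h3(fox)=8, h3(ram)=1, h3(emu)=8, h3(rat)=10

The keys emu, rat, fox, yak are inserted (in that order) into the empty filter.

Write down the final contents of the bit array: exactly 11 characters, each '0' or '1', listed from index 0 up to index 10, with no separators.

Answer: 11101000111

Derivation:
Start: bits=00000000000
After insert 'emu': sets bits 2 4 8 -> bits=00101000100
After insert 'rat': sets bits 0 1 10 -> bits=11101000101
After insert 'fox': sets bits 1 8 -> bits=11101000101
After insert 'yak': sets bits 1 2 9 -> bits=11101000111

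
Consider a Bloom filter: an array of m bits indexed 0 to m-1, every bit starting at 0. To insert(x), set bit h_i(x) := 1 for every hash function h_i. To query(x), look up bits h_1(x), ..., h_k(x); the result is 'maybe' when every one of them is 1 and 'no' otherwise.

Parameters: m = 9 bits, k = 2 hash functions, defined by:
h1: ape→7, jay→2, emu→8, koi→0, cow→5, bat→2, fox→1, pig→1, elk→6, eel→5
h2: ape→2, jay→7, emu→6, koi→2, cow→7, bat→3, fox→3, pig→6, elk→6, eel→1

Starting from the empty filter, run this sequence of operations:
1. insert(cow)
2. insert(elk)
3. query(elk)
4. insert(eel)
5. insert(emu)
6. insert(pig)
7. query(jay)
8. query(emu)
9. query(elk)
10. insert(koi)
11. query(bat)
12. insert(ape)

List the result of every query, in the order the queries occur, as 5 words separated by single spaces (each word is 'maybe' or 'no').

Start: bits=000000000
Op 1: insert cow -> sets bits 5 7 -> bits=000001010
Op 2: insert elk -> sets bits 6 -> bits=000001110
Op 3: query elk -> checks bit6=1 (all 1) -> maybe
Op 4: insert eel -> sets bits 1 5 -> bits=010001110
Op 5: insert emu -> sets bits 6 8 -> bits=010001111
Op 6: insert pig -> sets bits 1 6 -> bits=010001111
Op 7: query jay -> checks bit2=0, bit7=1 (has a 0) -> no
Op 8: query emu -> checks bit6=1, bit8=1 (all 1) -> maybe
Op 9: query elk -> checks bit6=1 (all 1) -> maybe
Op 10: insert koi -> sets bits 0 2 -> bits=111001111
Op 11: query bat -> checks bit2=1, bit3=0 (has a 0) -> no
Op 12: insert ape -> sets bits 2 7 -> bits=111001111
Query results in order: maybe no maybe maybe no

Answer: maybe no maybe maybe no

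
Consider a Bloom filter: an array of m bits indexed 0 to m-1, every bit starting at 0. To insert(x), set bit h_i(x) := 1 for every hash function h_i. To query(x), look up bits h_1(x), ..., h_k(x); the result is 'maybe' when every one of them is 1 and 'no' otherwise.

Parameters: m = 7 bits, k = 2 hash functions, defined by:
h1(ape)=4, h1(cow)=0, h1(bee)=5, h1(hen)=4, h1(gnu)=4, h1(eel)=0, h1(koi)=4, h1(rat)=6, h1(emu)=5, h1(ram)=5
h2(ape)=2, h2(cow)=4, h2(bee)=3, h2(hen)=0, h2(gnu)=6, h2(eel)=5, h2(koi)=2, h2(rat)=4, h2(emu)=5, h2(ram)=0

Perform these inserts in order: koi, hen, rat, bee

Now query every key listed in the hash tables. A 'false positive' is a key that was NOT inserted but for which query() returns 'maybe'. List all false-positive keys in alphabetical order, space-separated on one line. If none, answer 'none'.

Answer: ape cow eel emu gnu ram

Derivation:
Start: bits=0000000
After insert 'koi': sets bits 2 4 -> bits=0010100
After insert 'hen': sets bits 0 4 -> bits=1010100
After insert 'rat': sets bits 4 6 -> bits=1010101
After insert 'bee': sets bits 3 5 -> bits=1011111
Not inserted: ape cow eel emu gnu ram — query each against bits=1011111:
query ape: checks bit2=1, bit4=1 (all 1) -> maybe => FALSE POSITIVE
query cow: checks bit0=1, bit4=1 (all 1) -> maybe => FALSE POSITIVE
query eel: checks bit0=1, bit5=1 (all 1) -> maybe => FALSE POSITIVE
query emu: checks bit5=1 (all 1) -> maybe => FALSE POSITIVE
query gnu: checks bit4=1, bit6=1 (all 1) -> maybe => FALSE POSITIVE
query ram: checks bit0=1, bit5=1 (all 1) -> maybe => FALSE POSITIVE
False positives (alphabetical): ape cow eel emu gnu ram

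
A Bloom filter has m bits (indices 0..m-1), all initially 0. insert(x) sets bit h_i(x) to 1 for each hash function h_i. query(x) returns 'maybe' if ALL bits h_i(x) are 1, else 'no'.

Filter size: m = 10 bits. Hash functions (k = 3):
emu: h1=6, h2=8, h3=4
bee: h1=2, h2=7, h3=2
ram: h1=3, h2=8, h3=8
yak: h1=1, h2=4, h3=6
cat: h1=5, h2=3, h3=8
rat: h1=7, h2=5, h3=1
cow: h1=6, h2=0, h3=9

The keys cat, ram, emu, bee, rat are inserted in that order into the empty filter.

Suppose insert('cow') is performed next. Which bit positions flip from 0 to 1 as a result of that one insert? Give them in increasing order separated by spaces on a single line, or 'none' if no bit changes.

Start: bits=0000000000
After insert 'cat': sets bits 3 5 8 -> bits=0001010010
After insert 'ram': sets bits 3 8 -> bits=0001010010
After insert 'emu': sets bits 4 6 8 -> bits=0001111010
After insert 'bee': sets bits 2 7 -> bits=0011111110
After insert 'rat': sets bits 1 5 7 -> bits=0111111110
insert 'cow' would touch bits 0 6 9; currently bit0=0, bit6=1, bit9=0
Bits that are 0 among those (would change 0->1): 0 9

Answer: 0 9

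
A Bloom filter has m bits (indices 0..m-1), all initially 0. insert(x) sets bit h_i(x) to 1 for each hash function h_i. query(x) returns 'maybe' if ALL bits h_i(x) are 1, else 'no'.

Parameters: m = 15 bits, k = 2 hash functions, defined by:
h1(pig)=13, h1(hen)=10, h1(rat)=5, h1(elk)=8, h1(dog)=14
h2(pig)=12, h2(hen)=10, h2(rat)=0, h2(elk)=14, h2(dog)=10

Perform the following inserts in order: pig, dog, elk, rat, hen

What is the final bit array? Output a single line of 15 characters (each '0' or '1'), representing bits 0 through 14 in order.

Answer: 100001001010111

Derivation:
Start: bits=000000000000000
After insert 'pig': sets bits 12 13 -> bits=000000000000110
After insert 'dog': sets bits 10 14 -> bits=000000000010111
After insert 'elk': sets bits 8 14 -> bits=000000001010111
After insert 'rat': sets bits 0 5 -> bits=100001001010111
After insert 'hen': sets bits 10 -> bits=100001001010111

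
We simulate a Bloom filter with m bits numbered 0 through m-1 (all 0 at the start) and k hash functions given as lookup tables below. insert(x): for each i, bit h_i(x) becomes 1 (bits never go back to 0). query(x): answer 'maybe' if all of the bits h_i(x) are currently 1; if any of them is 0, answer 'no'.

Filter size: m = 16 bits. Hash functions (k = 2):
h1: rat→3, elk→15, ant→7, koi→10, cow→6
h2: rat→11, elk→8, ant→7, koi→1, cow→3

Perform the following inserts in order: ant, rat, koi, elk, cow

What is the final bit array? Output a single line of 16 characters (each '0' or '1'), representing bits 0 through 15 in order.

Answer: 0101001110110001

Derivation:
Start: bits=0000000000000000
After insert 'ant': sets bits 7 -> bits=0000000100000000
After insert 'rat': sets bits 3 11 -> bits=0001000100010000
After insert 'koi': sets bits 1 10 -> bits=0101000100110000
After insert 'elk': sets bits 8 15 -> bits=0101000110110001
After insert 'cow': sets bits 3 6 -> bits=0101001110110001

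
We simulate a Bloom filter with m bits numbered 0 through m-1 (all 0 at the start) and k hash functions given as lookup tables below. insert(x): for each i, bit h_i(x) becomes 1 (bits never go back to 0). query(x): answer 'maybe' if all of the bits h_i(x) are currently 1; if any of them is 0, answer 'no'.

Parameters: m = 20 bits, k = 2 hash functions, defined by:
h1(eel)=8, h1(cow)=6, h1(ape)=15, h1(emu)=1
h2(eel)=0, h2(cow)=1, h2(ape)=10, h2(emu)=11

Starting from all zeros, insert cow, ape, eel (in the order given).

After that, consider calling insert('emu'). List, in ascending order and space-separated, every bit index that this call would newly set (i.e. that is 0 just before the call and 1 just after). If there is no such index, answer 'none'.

Start: bits=00000000000000000000
After insert 'cow': sets bits 1 6 -> bits=01000010000000000000
After insert 'ape': sets bits 10 15 -> bits=01000010001000010000
After insert 'eel': sets bits 0 8 -> bits=11000010101000010000
insert 'emu' would touch bits 1 11; currently bit1=1, bit11=0
Bits that are 0 among those (would change 0->1): 11

Answer: 11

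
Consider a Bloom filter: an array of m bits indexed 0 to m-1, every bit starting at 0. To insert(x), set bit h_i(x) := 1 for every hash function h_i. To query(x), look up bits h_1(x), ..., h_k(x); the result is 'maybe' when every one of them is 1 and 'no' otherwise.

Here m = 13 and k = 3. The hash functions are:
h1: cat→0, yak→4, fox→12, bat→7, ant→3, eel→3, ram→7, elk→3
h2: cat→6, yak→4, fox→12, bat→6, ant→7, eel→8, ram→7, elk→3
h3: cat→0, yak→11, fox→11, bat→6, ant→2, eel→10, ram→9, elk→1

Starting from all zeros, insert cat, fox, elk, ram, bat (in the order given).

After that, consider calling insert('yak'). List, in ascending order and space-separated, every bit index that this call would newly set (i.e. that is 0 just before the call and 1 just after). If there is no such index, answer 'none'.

Start: bits=0000000000000
After insert 'cat': sets bits 0 6 -> bits=1000001000000
After insert 'fox': sets bits 11 12 -> bits=1000001000011
After insert 'elk': sets bits 1 3 -> bits=1101001000011
After insert 'ram': sets bits 7 9 -> bits=1101001101011
After insert 'bat': sets bits 6 7 -> bits=1101001101011
insert 'yak' would touch bits 4 11; currently bit4=0, bit11=1
Bits that are 0 among those (would change 0->1): 4

Answer: 4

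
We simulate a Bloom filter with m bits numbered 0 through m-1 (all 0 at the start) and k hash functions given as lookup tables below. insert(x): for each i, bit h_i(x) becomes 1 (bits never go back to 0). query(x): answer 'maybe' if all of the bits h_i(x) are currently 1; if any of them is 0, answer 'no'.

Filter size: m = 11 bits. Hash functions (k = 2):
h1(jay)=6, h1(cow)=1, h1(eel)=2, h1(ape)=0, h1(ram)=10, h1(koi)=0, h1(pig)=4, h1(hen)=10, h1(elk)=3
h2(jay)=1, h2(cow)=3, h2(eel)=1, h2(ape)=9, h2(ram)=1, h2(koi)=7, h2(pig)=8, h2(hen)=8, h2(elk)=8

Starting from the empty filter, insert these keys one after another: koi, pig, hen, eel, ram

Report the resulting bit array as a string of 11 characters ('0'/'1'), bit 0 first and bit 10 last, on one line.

Answer: 11101001101

Derivation:
Start: bits=00000000000
After insert 'koi': sets bits 0 7 -> bits=10000001000
After insert 'pig': sets bits 4 8 -> bits=10001001100
After insert 'hen': sets bits 8 10 -> bits=10001001101
After insert 'eel': sets bits 1 2 -> bits=11101001101
After insert 'ram': sets bits 1 10 -> bits=11101001101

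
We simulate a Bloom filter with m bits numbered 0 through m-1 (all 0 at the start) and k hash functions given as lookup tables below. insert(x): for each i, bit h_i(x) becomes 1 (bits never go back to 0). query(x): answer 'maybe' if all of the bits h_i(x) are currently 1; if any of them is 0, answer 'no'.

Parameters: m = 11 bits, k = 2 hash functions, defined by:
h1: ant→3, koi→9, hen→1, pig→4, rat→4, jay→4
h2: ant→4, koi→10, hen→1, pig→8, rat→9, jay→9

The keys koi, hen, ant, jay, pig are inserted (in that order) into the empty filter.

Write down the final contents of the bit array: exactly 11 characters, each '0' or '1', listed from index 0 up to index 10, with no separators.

Answer: 01011000111

Derivation:
Start: bits=00000000000
After insert 'koi': sets bits 9 10 -> bits=00000000011
After insert 'hen': sets bits 1 -> bits=01000000011
After insert 'ant': sets bits 3 4 -> bits=01011000011
After insert 'jay': sets bits 4 9 -> bits=01011000011
After insert 'pig': sets bits 4 8 -> bits=01011000111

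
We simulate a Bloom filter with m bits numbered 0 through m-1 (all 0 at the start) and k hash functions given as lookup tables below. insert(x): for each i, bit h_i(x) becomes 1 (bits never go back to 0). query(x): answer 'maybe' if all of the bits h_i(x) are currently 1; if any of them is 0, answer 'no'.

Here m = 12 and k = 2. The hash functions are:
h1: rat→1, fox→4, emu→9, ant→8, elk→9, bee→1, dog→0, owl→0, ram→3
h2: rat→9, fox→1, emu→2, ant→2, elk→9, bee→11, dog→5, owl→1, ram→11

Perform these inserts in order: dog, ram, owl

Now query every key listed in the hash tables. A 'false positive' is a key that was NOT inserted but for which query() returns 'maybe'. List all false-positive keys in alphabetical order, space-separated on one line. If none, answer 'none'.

Start: bits=000000000000
After insert 'dog': sets bits 0 5 -> bits=100001000000
After insert 'ram': sets bits 3 11 -> bits=100101000001
After insert 'owl': sets bits 0 1 -> bits=110101000001
Not inserted: ant bee elk emu fox rat — query each against bits=110101000001:
query ant: checks bit2=0, bit8=0 (has a 0) -> no => not a false positive
query bee: checks bit1=1, bit11=1 (all 1) -> maybe => FALSE POSITIVE
query elk: checks bit9=0 (has a 0) -> no => not a false positive
query emu: checks bit2=0, bit9=0 (has a 0) -> no => not a false positive
query fox: checks bit1=1, bit4=0 (has a 0) -> no => not a false positive
query rat: checks bit1=1, bit9=0 (has a 0) -> no => not a false positive
False positives (alphabetical): bee

Answer: bee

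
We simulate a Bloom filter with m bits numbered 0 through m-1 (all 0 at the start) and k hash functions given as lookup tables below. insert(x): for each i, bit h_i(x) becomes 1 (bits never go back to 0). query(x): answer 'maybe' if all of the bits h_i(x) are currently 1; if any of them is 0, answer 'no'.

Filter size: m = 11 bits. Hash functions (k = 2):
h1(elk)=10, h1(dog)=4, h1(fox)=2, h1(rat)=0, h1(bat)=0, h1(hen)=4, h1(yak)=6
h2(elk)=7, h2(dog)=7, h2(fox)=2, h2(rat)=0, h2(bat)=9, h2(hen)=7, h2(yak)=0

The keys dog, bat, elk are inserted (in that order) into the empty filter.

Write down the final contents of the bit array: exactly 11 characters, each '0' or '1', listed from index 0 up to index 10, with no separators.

Start: bits=00000000000
After insert 'dog': sets bits 4 7 -> bits=00001001000
After insert 'bat': sets bits 0 9 -> bits=10001001010
After insert 'elk': sets bits 7 10 -> bits=10001001011

Answer: 10001001011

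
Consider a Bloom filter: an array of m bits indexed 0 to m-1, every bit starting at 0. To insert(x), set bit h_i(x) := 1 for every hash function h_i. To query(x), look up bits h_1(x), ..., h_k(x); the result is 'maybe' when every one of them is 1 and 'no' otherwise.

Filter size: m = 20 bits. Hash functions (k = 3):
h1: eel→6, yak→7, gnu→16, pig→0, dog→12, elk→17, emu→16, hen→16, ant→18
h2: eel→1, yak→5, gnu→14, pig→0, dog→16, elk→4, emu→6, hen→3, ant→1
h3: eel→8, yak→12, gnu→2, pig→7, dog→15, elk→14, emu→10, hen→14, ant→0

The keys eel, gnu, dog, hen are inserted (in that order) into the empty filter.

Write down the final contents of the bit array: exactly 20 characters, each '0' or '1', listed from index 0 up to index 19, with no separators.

Start: bits=00000000000000000000
After insert 'eel': sets bits 1 6 8 -> bits=01000010100000000000
After insert 'gnu': sets bits 2 14 16 -> bits=01100010100000101000
After insert 'dog': sets bits 12 15 16 -> bits=01100010100010111000
After insert 'hen': sets bits 3 14 16 -> bits=01110010100010111000

Answer: 01110010100010111000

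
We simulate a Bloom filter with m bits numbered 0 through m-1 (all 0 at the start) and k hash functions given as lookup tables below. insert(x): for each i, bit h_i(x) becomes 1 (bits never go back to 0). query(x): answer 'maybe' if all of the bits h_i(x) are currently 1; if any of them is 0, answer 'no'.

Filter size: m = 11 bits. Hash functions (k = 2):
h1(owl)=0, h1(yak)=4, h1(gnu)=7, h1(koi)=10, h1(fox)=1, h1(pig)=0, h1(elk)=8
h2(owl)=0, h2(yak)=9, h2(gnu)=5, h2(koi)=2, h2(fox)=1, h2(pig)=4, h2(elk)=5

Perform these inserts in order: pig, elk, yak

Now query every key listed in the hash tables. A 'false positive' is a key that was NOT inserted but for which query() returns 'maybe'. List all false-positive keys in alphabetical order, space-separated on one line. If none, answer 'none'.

Answer: owl

Derivation:
Start: bits=00000000000
After insert 'pig': sets bits 0 4 -> bits=10001000000
After insert 'elk': sets bits 5 8 -> bits=10001100100
After insert 'yak': sets bits 4 9 -> bits=10001100110
Not inserted: fox gnu koi owl — query each against bits=10001100110:
query fox: checks bit1=0 (has a 0) -> no => not a false positive
query gnu: checks bit5=1, bit7=0 (has a 0) -> no => not a false positive
query koi: checks bit2=0, bit10=0 (has a 0) -> no => not a false positive
query owl: checks bit0=1 (all 1) -> maybe => FALSE POSITIVE
False positives (alphabetical): owl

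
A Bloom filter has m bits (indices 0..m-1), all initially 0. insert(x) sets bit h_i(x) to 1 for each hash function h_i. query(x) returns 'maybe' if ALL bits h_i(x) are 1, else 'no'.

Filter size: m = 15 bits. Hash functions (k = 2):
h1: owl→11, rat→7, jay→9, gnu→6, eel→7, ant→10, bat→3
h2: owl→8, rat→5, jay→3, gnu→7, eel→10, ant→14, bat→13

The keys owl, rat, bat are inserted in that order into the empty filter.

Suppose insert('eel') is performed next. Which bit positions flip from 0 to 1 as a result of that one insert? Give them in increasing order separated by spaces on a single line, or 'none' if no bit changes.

Start: bits=000000000000000
After insert 'owl': sets bits 8 11 -> bits=000000001001000
After insert 'rat': sets bits 5 7 -> bits=000001011001000
After insert 'bat': sets bits 3 13 -> bits=000101011001010
insert 'eel' would touch bits 7 10; currently bit7=1, bit10=0
Bits that are 0 among those (would change 0->1): 10

Answer: 10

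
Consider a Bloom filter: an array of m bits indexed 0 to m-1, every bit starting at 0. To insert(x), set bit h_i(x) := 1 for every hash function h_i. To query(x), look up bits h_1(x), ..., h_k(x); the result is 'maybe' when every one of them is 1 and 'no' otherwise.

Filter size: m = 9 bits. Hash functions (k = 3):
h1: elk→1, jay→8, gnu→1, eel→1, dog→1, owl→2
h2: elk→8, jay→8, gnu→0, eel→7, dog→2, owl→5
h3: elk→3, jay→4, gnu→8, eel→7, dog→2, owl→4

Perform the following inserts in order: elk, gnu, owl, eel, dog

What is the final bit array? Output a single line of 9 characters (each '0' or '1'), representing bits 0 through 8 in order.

Answer: 111111011

Derivation:
Start: bits=000000000
After insert 'elk': sets bits 1 3 8 -> bits=010100001
After insert 'gnu': sets bits 0 1 8 -> bits=110100001
After insert 'owl': sets bits 2 4 5 -> bits=111111001
After insert 'eel': sets bits 1 7 -> bits=111111011
After insert 'dog': sets bits 1 2 -> bits=111111011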